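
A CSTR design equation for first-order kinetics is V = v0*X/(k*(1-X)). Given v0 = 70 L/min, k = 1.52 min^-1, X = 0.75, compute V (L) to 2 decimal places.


V = v0 * X / (k * (1 - X))
V = 70 * 0.75 / (1.52 * (1 - 0.75))
V = 52.5 / (1.52 * 0.25)
V = 52.5 / 0.38
V = 138.16 L


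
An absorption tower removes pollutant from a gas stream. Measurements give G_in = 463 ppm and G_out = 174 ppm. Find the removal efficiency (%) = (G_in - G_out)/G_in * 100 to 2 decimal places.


Efficiency = (G_in - G_out) / G_in * 100%
Efficiency = (463 - 174) / 463 * 100
Efficiency = 289 / 463 * 100
Efficiency = 62.42%


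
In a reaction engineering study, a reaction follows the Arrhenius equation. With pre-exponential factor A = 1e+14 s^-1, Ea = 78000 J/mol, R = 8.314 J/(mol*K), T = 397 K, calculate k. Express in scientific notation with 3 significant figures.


k = A * exp(-Ea/(R*T))
k = 1e+14 * exp(-78000 / (8.314 * 397))
k = 1e+14 * exp(-23.631652)
k = 5.46e+03


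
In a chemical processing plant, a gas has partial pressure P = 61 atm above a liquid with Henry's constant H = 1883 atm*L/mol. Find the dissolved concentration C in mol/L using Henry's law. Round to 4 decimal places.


C = P / H
C = 61 / 1883
C = 0.0324 mol/L


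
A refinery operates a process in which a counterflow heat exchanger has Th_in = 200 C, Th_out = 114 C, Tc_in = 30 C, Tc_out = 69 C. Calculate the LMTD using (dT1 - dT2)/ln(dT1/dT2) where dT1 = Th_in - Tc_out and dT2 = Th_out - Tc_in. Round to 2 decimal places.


dT1 = Th_in - Tc_out = 200 - 69 = 131
dT2 = Th_out - Tc_in = 114 - 30 = 84
LMTD = (dT1 - dT2) / ln(dT1/dT2)
LMTD = (131 - 84) / ln(131/84)
LMTD = 105.77 K


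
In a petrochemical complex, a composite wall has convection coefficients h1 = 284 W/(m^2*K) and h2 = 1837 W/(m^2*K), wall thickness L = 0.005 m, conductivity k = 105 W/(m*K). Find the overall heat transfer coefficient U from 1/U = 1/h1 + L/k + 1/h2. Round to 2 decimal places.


1/U = 1/h1 + L/k + 1/h2
1/U = 1/284 + 0.005/105 + 1/1837
1/U = 0.0035211268 + 4.7619e-05 + 0.0005443658
1/U = 0.0041131116
U = 243.12 W/(m^2*K)


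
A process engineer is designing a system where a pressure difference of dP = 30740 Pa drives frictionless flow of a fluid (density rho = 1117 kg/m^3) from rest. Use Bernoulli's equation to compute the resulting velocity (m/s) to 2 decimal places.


v = sqrt(2*dP/rho)
v = sqrt(2*30740/1117)
v = sqrt(55.040286)
v = 7.42 m/s


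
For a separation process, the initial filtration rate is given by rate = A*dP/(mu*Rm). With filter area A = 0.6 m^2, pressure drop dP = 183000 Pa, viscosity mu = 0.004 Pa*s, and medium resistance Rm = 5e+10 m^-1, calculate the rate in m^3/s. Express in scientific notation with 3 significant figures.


rate = A * dP / (mu * Rm)
rate = 0.6 * 183000 / (0.004 * 5e+10)
rate = 109800.0 / 2.000e+08
rate = 5.49e-04 m^3/s


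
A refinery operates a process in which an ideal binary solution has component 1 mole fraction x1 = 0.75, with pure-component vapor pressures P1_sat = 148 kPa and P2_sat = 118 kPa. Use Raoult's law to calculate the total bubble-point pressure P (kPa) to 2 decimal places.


P = x1*P1_sat + x2*P2_sat
x2 = 1 - x1 = 1 - 0.75 = 0.25
P = 0.75*148 + 0.25*118
P = 111.0 + 29.5
P = 140.50 kPa


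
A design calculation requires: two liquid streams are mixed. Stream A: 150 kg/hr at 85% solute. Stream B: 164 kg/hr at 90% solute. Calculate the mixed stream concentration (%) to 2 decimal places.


Mass balance on solute: F1*x1 + F2*x2 = F3*x3
F3 = F1 + F2 = 150 + 164 = 314 kg/hr
x3 = (F1*x1 + F2*x2)/F3
x3 = (150*0.85 + 164*0.9) / 314
x3 = 87.61%


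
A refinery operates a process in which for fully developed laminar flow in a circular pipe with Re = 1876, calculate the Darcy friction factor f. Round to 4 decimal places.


f = 64 / Re
f = 64 / 1876
f = 0.0341


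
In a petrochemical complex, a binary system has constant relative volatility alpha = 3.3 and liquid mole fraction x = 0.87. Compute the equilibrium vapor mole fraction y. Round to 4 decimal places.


y = alpha*x / (1 + (alpha-1)*x)
y = 3.3*0.87 / (1 + (3.3-1)*0.87)
y = 2.871 / (1 + 2.001)
y = 2.871 / 3.001
y = 0.9567


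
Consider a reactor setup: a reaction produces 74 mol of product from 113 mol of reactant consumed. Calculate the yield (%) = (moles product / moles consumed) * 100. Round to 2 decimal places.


Yield = (moles product / moles consumed) * 100%
Yield = (74 / 113) * 100
Yield = 0.6549 * 100
Yield = 65.49%


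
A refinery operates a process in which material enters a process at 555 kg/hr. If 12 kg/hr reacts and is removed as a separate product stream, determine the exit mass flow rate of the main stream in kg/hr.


Steady-state mass balance on the main outlet: F_out = F_in - F_removed
F_out = 555 - 12
F_out = 543 kg/hr


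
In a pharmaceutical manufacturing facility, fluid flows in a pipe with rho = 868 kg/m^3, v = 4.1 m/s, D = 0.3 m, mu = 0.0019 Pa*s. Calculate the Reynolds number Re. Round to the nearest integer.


Re = rho * v * D / mu
Re = 868 * 4.1 * 0.3 / 0.0019
Re = 1067.64 / 0.0019
Re = 561916


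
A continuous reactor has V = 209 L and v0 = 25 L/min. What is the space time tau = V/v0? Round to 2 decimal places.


tau = V / v0
tau = 209 / 25
tau = 8.36 min


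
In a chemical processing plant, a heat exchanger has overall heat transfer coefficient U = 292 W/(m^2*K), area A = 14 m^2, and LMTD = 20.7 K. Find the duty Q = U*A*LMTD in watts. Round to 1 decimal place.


Q = U * A * LMTD
Q = 292 * 14 * 20.7
Q = 84621.6 W


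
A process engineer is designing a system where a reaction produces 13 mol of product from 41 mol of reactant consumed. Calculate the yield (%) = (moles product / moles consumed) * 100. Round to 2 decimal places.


Yield = (moles product / moles consumed) * 100%
Yield = (13 / 41) * 100
Yield = 0.3171 * 100
Yield = 31.71%


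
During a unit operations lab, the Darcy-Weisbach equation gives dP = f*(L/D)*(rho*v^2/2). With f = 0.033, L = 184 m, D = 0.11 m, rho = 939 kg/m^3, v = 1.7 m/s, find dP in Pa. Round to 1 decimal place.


dP = f * (L/D) * (rho*v^2/2)
dP = 0.033 * (184/0.11) * (939*1.7^2/2)
L/D = 1672.72727273
rho*v^2/2 = 939*2.89/2 = 1356.855
dP = 0.033 * 1672.72727273 * 1356.855
dP = 74898.4 Pa


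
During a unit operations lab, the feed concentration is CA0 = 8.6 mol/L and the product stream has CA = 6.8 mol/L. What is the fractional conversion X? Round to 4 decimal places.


X = (CA0 - CA) / CA0
X = (8.6 - 6.8) / 8.6
X = 1.8 / 8.6
X = 0.2093


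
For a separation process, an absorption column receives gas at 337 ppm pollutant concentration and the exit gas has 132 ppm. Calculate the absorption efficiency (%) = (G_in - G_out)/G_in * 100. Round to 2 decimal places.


Efficiency = (G_in - G_out) / G_in * 100%
Efficiency = (337 - 132) / 337 * 100
Efficiency = 205 / 337 * 100
Efficiency = 60.83%


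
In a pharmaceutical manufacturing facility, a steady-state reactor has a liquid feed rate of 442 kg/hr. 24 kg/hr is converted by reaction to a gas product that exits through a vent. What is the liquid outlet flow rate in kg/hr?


Steady-state mass balance on the main outlet: F_out = F_in - F_removed
F_out = 442 - 24
F_out = 418 kg/hr


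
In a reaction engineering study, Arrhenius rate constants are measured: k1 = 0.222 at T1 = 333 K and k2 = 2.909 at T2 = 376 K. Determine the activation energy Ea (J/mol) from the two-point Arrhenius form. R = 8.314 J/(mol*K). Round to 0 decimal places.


Ea = R * ln(k2/k1) / (1/T1 - 1/T2)
ln(k2/k1) = ln(2.909/0.222) = 2.5728873
1/T1 - 1/T2 = 1/333 - 1/376 = 0.000343428535
Ea = 8.314 * 2.5728873 / 0.000343428535
Ea = 62287 J/mol


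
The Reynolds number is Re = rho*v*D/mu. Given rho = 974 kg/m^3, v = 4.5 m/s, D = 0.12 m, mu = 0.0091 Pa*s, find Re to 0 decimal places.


Re = rho * v * D / mu
Re = 974 * 4.5 * 0.12 / 0.0091
Re = 525.96 / 0.0091
Re = 57798


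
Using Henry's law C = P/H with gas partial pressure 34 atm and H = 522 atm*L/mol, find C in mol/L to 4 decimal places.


C = P / H
C = 34 / 522
C = 0.0651 mol/L


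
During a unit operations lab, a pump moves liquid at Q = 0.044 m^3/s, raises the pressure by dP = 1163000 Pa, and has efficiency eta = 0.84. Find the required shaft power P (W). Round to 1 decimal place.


P = Q * dP / eta
P = 0.044 * 1163000 / 0.84
P = 51172.0 / 0.84
P = 60919.0 W


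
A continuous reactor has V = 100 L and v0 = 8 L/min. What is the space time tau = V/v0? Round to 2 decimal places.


tau = V / v0
tau = 100 / 8
tau = 12.50 min


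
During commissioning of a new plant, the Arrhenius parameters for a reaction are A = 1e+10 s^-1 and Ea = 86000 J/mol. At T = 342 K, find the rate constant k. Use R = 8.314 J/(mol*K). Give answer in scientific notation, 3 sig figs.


k = A * exp(-Ea/(R*T))
k = 1e+10 * exp(-86000 / (8.314 * 342))
k = 1e+10 * exp(-30.245608)
k = 7.32e-04


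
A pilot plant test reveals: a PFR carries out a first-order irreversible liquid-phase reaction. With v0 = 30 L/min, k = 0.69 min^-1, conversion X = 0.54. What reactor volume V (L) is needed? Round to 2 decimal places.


V = (v0/k) * ln(1/(1-X))
V = (30/0.69) * ln(1/(1-0.54))
V = 43.478261 * ln(2.173913)
V = 43.478261 * 0.776529
V = 33.76 L


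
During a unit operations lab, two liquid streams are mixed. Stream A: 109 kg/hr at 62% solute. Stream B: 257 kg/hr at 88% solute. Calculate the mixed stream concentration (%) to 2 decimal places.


Mass balance on solute: F1*x1 + F2*x2 = F3*x3
F3 = F1 + F2 = 109 + 257 = 366 kg/hr
x3 = (F1*x1 + F2*x2)/F3
x3 = (109*0.62 + 257*0.88) / 366
x3 = 80.26%


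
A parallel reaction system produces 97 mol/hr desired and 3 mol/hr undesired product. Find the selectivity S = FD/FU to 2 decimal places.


S = desired product rate / undesired product rate
S = 97 / 3
S = 32.33


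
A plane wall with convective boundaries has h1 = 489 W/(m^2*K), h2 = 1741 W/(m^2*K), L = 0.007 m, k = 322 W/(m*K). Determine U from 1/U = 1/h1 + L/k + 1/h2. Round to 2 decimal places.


1/U = 1/h1 + L/k + 1/h2
1/U = 1/489 + 0.007/322 + 1/1741
1/U = 0.0020449898 + 2.17391e-05 + 0.0005743825
1/U = 0.0026411114
U = 378.63 W/(m^2*K)


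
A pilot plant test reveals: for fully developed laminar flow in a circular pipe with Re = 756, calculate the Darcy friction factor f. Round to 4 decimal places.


f = 64 / Re
f = 64 / 756
f = 0.0847


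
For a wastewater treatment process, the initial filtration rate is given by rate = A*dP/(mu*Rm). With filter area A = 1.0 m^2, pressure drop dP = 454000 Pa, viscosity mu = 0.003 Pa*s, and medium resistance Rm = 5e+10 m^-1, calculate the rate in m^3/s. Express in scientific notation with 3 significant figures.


rate = A * dP / (mu * Rm)
rate = 1.0 * 454000 / (0.003 * 5e+10)
rate = 454000.0 / 1.500e+08
rate = 3.03e-03 m^3/s


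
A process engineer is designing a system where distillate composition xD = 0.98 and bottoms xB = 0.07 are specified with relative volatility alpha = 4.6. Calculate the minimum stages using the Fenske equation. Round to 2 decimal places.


N_min = ln((xD*(1-xB))/(xB*(1-xD))) / ln(alpha)
Numerator inside ln: 0.9114 / 0.0014 = 651.0
ln(651.0) = 6.47851
ln(alpha) = ln(4.6) = 1.526056
N_min = 6.47851 / 1.526056 = 4.25


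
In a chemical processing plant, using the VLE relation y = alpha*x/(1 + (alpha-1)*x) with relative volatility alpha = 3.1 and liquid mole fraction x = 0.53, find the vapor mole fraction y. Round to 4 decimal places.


y = alpha*x / (1 + (alpha-1)*x)
y = 3.1*0.53 / (1 + (3.1-1)*0.53)
y = 1.643 / (1 + 1.113)
y = 1.643 / 2.113
y = 0.7776


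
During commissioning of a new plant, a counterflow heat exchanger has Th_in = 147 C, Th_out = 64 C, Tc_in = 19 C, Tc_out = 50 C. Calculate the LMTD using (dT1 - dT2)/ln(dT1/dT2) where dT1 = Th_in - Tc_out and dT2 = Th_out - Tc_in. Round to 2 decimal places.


dT1 = Th_in - Tc_out = 147 - 50 = 97
dT2 = Th_out - Tc_in = 64 - 19 = 45
LMTD = (dT1 - dT2) / ln(dT1/dT2)
LMTD = (97 - 45) / ln(97/45)
LMTD = 67.70 K


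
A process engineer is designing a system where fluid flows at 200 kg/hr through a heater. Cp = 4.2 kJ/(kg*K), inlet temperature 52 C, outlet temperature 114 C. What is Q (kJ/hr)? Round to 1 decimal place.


Q = m_dot * Cp * (T2 - T1)
Q = 200 * 4.2 * (114 - 52)
Q = 200 * 4.2 * 62
Q = 52080.0 kJ/hr


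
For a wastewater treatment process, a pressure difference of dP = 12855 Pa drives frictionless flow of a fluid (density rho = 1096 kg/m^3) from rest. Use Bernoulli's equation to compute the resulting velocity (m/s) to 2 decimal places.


v = sqrt(2*dP/rho)
v = sqrt(2*12855/1096)
v = sqrt(23.458029)
v = 4.84 m/s


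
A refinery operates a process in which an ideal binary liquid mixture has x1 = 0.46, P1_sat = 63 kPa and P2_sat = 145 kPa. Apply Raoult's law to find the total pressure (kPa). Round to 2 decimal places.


P = x1*P1_sat + x2*P2_sat
x2 = 1 - x1 = 1 - 0.46 = 0.54
P = 0.46*63 + 0.54*145
P = 28.98 + 78.3
P = 107.28 kPa


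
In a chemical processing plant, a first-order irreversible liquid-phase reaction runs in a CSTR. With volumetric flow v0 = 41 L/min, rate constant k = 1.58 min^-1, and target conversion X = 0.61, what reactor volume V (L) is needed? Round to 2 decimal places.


V = v0 * X / (k * (1 - X))
V = 41 * 0.61 / (1.58 * (1 - 0.61))
V = 25.01 / (1.58 * 0.39)
V = 25.01 / 0.6162
V = 40.59 L


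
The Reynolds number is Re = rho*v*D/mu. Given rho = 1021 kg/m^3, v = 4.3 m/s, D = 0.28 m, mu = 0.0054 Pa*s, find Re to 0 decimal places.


Re = rho * v * D / mu
Re = 1021 * 4.3 * 0.28 / 0.0054
Re = 1229.284 / 0.0054
Re = 227645


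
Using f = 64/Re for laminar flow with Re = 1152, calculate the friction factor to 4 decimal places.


f = 64 / Re
f = 64 / 1152
f = 0.0556


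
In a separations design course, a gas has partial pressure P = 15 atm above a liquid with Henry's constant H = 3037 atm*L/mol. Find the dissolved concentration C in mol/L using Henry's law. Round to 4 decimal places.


C = P / H
C = 15 / 3037
C = 0.0049 mol/L


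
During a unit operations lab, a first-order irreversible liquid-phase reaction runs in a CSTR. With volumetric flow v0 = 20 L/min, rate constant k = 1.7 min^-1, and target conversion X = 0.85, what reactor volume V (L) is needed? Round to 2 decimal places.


V = v0 * X / (k * (1 - X))
V = 20 * 0.85 / (1.7 * (1 - 0.85))
V = 17.0 / (1.7 * 0.15)
V = 17.0 / 0.255
V = 66.67 L


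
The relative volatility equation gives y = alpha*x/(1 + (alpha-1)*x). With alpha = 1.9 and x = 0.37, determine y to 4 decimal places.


y = alpha*x / (1 + (alpha-1)*x)
y = 1.9*0.37 / (1 + (1.9-1)*0.37)
y = 0.703 / (1 + 0.333)
y = 0.703 / 1.333
y = 0.5274


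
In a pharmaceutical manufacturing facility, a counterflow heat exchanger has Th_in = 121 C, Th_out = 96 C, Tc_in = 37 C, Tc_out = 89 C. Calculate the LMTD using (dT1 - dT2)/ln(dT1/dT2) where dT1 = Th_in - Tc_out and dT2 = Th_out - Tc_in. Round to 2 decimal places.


dT1 = Th_in - Tc_out = 121 - 89 = 32
dT2 = Th_out - Tc_in = 96 - 37 = 59
LMTD = (dT1 - dT2) / ln(dT1/dT2)
LMTD = (32 - 59) / ln(32/59)
LMTD = 44.13 K


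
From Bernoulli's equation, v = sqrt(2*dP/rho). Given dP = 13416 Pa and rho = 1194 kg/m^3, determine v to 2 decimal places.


v = sqrt(2*dP/rho)
v = sqrt(2*13416/1194)
v = sqrt(22.472362)
v = 4.74 m/s


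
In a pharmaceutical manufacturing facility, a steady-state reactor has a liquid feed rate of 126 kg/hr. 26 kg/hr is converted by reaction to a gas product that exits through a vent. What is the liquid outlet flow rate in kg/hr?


Steady-state mass balance on the main outlet: F_out = F_in - F_removed
F_out = 126 - 26
F_out = 100 kg/hr


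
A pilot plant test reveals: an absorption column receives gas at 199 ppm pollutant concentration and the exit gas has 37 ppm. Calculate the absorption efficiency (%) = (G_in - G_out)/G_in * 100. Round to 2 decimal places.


Efficiency = (G_in - G_out) / G_in * 100%
Efficiency = (199 - 37) / 199 * 100
Efficiency = 162 / 199 * 100
Efficiency = 81.41%


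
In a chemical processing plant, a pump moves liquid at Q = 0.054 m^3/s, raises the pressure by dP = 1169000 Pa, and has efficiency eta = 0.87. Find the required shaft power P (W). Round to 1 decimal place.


P = Q * dP / eta
P = 0.054 * 1169000 / 0.87
P = 63126.0 / 0.87
P = 72558.6 W


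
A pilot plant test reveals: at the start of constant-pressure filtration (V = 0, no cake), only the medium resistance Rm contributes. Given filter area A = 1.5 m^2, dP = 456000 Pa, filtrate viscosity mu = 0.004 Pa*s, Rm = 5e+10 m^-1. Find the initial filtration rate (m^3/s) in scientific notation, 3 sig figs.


rate = A * dP / (mu * Rm)
rate = 1.5 * 456000 / (0.004 * 5e+10)
rate = 684000.0 / 2.000e+08
rate = 3.42e-03 m^3/s


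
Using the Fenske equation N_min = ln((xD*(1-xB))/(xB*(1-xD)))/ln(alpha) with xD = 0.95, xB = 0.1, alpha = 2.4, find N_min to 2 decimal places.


N_min = ln((xD*(1-xB))/(xB*(1-xD))) / ln(alpha)
Numerator inside ln: 0.855 / 0.005 = 171.0
ln(171.0) = 5.141664
ln(alpha) = ln(2.4) = 0.875469
N_min = 5.141664 / 0.875469 = 5.87


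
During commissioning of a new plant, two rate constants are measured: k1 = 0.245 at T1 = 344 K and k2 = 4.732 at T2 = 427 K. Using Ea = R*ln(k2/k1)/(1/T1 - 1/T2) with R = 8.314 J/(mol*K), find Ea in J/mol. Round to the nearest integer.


Ea = R * ln(k2/k1) / (1/T1 - 1/T2)
ln(k2/k1) = ln(4.732/0.245) = 2.960845
1/T1 - 1/T2 = 1/344 - 1/427 = 0.000565056369
Ea = 8.314 * 2.960845 / 0.000565056369
Ea = 43565 J/mol


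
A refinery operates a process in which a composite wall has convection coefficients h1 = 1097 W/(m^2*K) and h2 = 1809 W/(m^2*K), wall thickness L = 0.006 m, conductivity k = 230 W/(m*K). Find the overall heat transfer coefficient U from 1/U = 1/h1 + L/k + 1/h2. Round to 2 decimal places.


1/U = 1/h1 + L/k + 1/h2
1/U = 1/1097 + 0.006/230 + 1/1809
1/U = 0.000911577 + 2.6087e-05 + 0.0005527916
1/U = 0.0014904556
U = 670.94 W/(m^2*K)


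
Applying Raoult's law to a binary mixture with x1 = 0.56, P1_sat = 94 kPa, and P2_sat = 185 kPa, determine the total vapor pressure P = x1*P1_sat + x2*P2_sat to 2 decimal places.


P = x1*P1_sat + x2*P2_sat
x2 = 1 - x1 = 1 - 0.56 = 0.44
P = 0.56*94 + 0.44*185
P = 52.64 + 81.4
P = 134.04 kPa


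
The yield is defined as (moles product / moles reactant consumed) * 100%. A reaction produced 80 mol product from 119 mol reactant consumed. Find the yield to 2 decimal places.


Yield = (moles product / moles consumed) * 100%
Yield = (80 / 119) * 100
Yield = 0.6723 * 100
Yield = 67.23%


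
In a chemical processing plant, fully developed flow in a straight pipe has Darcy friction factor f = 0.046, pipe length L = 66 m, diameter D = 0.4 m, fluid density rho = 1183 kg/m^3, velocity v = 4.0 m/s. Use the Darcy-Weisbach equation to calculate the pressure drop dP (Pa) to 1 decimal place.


dP = f * (L/D) * (rho*v^2/2)
dP = 0.046 * (66/0.4) * (1183*4.0^2/2)
L/D = 165.0
rho*v^2/2 = 1183*16.0/2 = 9464.0
dP = 0.046 * 165.0 * 9464.0
dP = 71831.8 Pa


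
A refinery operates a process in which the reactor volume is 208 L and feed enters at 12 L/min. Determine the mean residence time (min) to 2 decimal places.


tau = V / v0
tau = 208 / 12
tau = 17.33 min


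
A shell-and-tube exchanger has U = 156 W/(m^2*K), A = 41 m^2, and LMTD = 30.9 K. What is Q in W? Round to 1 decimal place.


Q = U * A * LMTD
Q = 156 * 41 * 30.9
Q = 197636.4 W


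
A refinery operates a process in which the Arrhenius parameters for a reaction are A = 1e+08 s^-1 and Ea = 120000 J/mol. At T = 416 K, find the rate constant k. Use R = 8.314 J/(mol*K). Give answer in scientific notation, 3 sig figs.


k = A * exp(-Ea/(R*T))
k = 1e+08 * exp(-120000 / (8.314 * 416))
k = 1e+08 * exp(-34.695879)
k = 8.55e-08


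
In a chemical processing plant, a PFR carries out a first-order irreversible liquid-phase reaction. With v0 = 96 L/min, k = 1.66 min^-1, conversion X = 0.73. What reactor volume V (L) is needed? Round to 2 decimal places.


V = (v0/k) * ln(1/(1-X))
V = (96/1.66) * ln(1/(1-0.73))
V = 57.831325 * ln(3.703704)
V = 57.831325 * 1.309333
V = 75.72 L


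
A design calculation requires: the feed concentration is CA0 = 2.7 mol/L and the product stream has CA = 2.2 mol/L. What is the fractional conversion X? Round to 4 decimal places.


X = (CA0 - CA) / CA0
X = (2.7 - 2.2) / 2.7
X = 0.5 / 2.7
X = 0.1852


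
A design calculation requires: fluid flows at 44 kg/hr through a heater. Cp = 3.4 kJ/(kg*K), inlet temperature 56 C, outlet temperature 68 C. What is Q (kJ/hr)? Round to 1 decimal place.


Q = m_dot * Cp * (T2 - T1)
Q = 44 * 3.4 * (68 - 56)
Q = 44 * 3.4 * 12
Q = 1795.2 kJ/hr


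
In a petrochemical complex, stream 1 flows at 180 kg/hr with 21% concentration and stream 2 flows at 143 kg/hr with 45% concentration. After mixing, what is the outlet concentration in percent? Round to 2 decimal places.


Mass balance on solute: F1*x1 + F2*x2 = F3*x3
F3 = F1 + F2 = 180 + 143 = 323 kg/hr
x3 = (F1*x1 + F2*x2)/F3
x3 = (180*0.21 + 143*0.45) / 323
x3 = 31.63%


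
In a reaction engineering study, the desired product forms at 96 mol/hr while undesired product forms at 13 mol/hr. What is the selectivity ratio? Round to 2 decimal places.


S = desired product rate / undesired product rate
S = 96 / 13
S = 7.38


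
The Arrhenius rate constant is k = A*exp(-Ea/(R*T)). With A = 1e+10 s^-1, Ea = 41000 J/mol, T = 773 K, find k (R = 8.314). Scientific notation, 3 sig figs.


k = A * exp(-Ea/(R*T))
k = 1e+10 * exp(-41000 / (8.314 * 773))
k = 1e+10 * exp(-6.379613)
k = 1.70e+07


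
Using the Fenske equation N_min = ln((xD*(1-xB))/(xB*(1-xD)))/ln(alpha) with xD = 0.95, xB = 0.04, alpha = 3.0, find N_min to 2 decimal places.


N_min = ln((xD*(1-xB))/(xB*(1-xD))) / ln(alpha)
Numerator inside ln: 0.912 / 0.002 = 456.0
ln(456.0) = 6.122493
ln(alpha) = ln(3.0) = 1.098612
N_min = 6.122493 / 1.098612 = 5.57


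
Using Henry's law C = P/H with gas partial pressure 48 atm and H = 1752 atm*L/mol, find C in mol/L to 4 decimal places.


C = P / H
C = 48 / 1752
C = 0.0274 mol/L


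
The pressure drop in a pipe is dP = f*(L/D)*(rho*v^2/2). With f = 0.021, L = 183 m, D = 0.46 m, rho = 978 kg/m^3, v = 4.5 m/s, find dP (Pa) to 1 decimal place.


dP = f * (L/D) * (rho*v^2/2)
dP = 0.021 * (183/0.46) * (978*4.5^2/2)
L/D = 397.82608696
rho*v^2/2 = 978*20.25/2 = 9902.25
dP = 0.021 * 397.82608696 * 9902.25
dP = 82726.8 Pa


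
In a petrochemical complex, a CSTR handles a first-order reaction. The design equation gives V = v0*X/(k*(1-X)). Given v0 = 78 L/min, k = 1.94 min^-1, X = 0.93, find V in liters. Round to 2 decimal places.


V = v0 * X / (k * (1 - X))
V = 78 * 0.93 / (1.94 * (1 - 0.93))
V = 72.54 / (1.94 * 0.07)
V = 72.54 / 0.1358
V = 534.17 L


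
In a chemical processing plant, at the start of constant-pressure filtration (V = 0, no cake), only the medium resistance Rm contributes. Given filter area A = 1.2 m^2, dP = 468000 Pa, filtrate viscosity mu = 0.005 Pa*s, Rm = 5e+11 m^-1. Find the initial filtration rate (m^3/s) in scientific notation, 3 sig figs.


rate = A * dP / (mu * Rm)
rate = 1.2 * 468000 / (0.005 * 5e+11)
rate = 561600.0 / 2.500e+09
rate = 2.25e-04 m^3/s


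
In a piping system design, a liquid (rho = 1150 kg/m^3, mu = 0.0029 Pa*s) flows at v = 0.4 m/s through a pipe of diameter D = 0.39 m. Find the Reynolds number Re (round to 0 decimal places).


Re = rho * v * D / mu
Re = 1150 * 0.4 * 0.39 / 0.0029
Re = 179.4 / 0.0029
Re = 61862


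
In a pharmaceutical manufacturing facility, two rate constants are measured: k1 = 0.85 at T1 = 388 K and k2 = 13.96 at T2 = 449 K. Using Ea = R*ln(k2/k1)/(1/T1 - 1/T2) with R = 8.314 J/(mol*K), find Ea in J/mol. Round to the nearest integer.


Ea = R * ln(k2/k1) / (1/T1 - 1/T2)
ln(k2/k1) = ln(13.96/0.85) = 2.798715
1/T1 - 1/T2 = 1/388 - 1/449 = 0.000350148095
Ea = 8.314 * 2.798715 / 0.000350148095
Ea = 66453 J/mol


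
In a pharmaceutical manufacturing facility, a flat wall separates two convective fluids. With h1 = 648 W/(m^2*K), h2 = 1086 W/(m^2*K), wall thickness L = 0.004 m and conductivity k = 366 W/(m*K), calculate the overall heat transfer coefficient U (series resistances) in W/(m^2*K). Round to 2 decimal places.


1/U = 1/h1 + L/k + 1/h2
1/U = 1/648 + 0.004/366 + 1/1086
1/U = 0.0015432099 + 1.0929e-05 + 0.0009208103
1/U = 0.0024749492
U = 404.05 W/(m^2*K)


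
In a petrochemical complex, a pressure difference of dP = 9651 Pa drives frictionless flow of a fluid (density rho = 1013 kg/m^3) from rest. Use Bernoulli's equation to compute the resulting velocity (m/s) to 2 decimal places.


v = sqrt(2*dP/rho)
v = sqrt(2*9651/1013)
v = sqrt(19.054294)
v = 4.37 m/s


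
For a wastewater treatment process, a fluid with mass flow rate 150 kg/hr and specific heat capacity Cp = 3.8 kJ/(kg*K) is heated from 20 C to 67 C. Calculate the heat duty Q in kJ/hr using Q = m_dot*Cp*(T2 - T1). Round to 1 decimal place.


Q = m_dot * Cp * (T2 - T1)
Q = 150 * 3.8 * (67 - 20)
Q = 150 * 3.8 * 47
Q = 26790.0 kJ/hr


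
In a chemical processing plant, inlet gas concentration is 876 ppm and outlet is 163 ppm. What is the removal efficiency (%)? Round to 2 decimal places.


Efficiency = (G_in - G_out) / G_in * 100%
Efficiency = (876 - 163) / 876 * 100
Efficiency = 713 / 876 * 100
Efficiency = 81.39%


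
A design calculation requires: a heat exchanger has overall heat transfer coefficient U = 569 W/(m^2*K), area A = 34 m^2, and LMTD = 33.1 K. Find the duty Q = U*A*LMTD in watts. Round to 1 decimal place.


Q = U * A * LMTD
Q = 569 * 34 * 33.1
Q = 640352.6 W


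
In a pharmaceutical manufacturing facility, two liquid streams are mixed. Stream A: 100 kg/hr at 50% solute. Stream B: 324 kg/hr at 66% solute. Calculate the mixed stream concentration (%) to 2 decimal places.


Mass balance on solute: F1*x1 + F2*x2 = F3*x3
F3 = F1 + F2 = 100 + 324 = 424 kg/hr
x3 = (F1*x1 + F2*x2)/F3
x3 = (100*0.5 + 324*0.66) / 424
x3 = 62.23%


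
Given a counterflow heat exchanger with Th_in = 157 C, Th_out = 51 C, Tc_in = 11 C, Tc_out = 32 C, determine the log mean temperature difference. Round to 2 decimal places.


dT1 = Th_in - Tc_out = 157 - 32 = 125
dT2 = Th_out - Tc_in = 51 - 11 = 40
LMTD = (dT1 - dT2) / ln(dT1/dT2)
LMTD = (125 - 40) / ln(125/40)
LMTD = 74.60 K


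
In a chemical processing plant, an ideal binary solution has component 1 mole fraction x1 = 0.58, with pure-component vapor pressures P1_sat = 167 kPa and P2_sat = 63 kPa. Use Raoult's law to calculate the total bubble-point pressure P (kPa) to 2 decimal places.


P = x1*P1_sat + x2*P2_sat
x2 = 1 - x1 = 1 - 0.58 = 0.42
P = 0.58*167 + 0.42*63
P = 96.86 + 26.46
P = 123.32 kPa


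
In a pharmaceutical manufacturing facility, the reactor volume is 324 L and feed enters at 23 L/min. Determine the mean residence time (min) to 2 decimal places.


tau = V / v0
tau = 324 / 23
tau = 14.09 min


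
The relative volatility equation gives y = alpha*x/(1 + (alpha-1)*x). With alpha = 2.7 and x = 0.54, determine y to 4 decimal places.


y = alpha*x / (1 + (alpha-1)*x)
y = 2.7*0.54 / (1 + (2.7-1)*0.54)
y = 1.458 / (1 + 0.918)
y = 1.458 / 1.918
y = 0.7602


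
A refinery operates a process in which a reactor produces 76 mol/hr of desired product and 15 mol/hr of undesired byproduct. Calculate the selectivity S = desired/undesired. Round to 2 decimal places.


S = desired product rate / undesired product rate
S = 76 / 15
S = 5.07


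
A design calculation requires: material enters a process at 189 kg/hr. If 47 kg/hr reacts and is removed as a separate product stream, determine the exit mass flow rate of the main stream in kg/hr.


Steady-state mass balance on the main outlet: F_out = F_in - F_removed
F_out = 189 - 47
F_out = 142 kg/hr


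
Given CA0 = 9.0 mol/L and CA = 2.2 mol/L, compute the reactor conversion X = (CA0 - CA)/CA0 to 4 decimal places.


X = (CA0 - CA) / CA0
X = (9.0 - 2.2) / 9.0
X = 6.8 / 9.0
X = 0.7556


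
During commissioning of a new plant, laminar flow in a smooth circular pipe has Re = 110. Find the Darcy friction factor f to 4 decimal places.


f = 64 / Re
f = 64 / 110
f = 0.5818


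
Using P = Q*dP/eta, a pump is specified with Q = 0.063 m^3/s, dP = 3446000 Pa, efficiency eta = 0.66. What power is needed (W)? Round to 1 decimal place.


P = Q * dP / eta
P = 0.063 * 3446000 / 0.66
P = 217098.0 / 0.66
P = 328936.4 W


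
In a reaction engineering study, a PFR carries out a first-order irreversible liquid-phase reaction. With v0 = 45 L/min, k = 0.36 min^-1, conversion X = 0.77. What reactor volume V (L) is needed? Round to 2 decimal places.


V = (v0/k) * ln(1/(1-X))
V = (45/0.36) * ln(1/(1-0.77))
V = 125.0 * ln(4.347826)
V = 125.0 * 1.469676
V = 183.71 L


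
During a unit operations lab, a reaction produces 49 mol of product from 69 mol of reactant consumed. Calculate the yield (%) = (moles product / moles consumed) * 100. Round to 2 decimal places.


Yield = (moles product / moles consumed) * 100%
Yield = (49 / 69) * 100
Yield = 0.7101 * 100
Yield = 71.01%


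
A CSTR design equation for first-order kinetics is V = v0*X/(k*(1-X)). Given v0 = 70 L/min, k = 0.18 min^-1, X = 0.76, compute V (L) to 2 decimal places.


V = v0 * X / (k * (1 - X))
V = 70 * 0.76 / (0.18 * (1 - 0.76))
V = 53.2 / (0.18 * 0.24)
V = 53.2 / 0.0432
V = 1231.48 L


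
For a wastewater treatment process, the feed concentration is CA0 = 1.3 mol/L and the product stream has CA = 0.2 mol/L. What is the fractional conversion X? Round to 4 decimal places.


X = (CA0 - CA) / CA0
X = (1.3 - 0.2) / 1.3
X = 1.1 / 1.3
X = 0.8462


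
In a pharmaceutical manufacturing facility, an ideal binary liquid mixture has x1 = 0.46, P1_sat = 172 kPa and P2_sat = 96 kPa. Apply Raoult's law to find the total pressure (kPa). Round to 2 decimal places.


P = x1*P1_sat + x2*P2_sat
x2 = 1 - x1 = 1 - 0.46 = 0.54
P = 0.46*172 + 0.54*96
P = 79.12 + 51.84
P = 130.96 kPa


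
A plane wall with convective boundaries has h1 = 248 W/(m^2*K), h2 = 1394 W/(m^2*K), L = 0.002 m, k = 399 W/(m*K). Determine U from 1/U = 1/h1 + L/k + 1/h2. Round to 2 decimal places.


1/U = 1/h1 + L/k + 1/h2
1/U = 1/248 + 0.002/399 + 1/1394
1/U = 0.0040322581 + 5.0125e-06 + 0.0007173601
1/U = 0.0047546307
U = 210.32 W/(m^2*K)


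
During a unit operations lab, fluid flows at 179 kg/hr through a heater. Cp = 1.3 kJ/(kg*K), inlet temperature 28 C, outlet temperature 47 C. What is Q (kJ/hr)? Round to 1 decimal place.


Q = m_dot * Cp * (T2 - T1)
Q = 179 * 1.3 * (47 - 28)
Q = 179 * 1.3 * 19
Q = 4421.3 kJ/hr


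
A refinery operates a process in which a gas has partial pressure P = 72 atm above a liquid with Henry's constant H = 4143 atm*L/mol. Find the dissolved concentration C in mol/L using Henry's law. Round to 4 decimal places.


C = P / H
C = 72 / 4143
C = 0.0174 mol/L


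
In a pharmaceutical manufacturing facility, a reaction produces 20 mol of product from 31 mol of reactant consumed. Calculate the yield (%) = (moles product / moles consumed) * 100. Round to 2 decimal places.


Yield = (moles product / moles consumed) * 100%
Yield = (20 / 31) * 100
Yield = 0.6452 * 100
Yield = 64.52%


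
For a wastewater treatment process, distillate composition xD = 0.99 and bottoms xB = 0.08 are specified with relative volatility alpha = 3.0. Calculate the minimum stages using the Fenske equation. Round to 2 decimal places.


N_min = ln((xD*(1-xB))/(xB*(1-xD))) / ln(alpha)
Numerator inside ln: 0.9108 / 0.0008 = 1138.5
ln(1138.5) = 7.037467
ln(alpha) = ln(3.0) = 1.098612
N_min = 7.037467 / 1.098612 = 6.41


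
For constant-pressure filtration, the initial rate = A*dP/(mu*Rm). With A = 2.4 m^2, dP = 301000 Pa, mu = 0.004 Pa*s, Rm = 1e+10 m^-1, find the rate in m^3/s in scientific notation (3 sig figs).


rate = A * dP / (mu * Rm)
rate = 2.4 * 301000 / (0.004 * 1e+10)
rate = 722400.0 / 4.000e+07
rate = 1.81e-02 m^3/s


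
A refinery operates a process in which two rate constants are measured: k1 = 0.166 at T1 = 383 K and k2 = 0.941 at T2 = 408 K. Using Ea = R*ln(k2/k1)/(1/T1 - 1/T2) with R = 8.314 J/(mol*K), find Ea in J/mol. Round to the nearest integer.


Ea = R * ln(k2/k1) / (1/T1 - 1/T2)
ln(k2/k1) = ln(0.941/0.166) = 1.7349554
1/T1 - 1/T2 = 1/383 - 1/408 = 0.000159985665
Ea = 8.314 * 1.7349554 / 0.000159985665
Ea = 90161 J/mol


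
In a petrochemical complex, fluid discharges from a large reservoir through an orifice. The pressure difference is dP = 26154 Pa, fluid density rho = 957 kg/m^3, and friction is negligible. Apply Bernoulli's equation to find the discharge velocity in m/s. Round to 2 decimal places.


v = sqrt(2*dP/rho)
v = sqrt(2*26154/957)
v = sqrt(54.658307)
v = 7.39 m/s


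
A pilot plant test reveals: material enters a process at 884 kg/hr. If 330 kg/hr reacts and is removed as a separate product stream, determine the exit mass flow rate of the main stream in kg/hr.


Steady-state mass balance on the main outlet: F_out = F_in - F_removed
F_out = 884 - 330
F_out = 554 kg/hr


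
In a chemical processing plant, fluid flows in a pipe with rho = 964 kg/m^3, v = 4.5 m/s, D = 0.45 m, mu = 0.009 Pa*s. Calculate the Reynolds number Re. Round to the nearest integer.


Re = rho * v * D / mu
Re = 964 * 4.5 * 0.45 / 0.009
Re = 1952.1 / 0.009
Re = 216900


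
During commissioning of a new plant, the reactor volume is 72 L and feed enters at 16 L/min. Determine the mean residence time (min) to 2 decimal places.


tau = V / v0
tau = 72 / 16
tau = 4.50 min


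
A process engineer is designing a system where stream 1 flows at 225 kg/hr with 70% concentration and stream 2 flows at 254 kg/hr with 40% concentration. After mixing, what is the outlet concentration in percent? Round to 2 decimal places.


Mass balance on solute: F1*x1 + F2*x2 = F3*x3
F3 = F1 + F2 = 225 + 254 = 479 kg/hr
x3 = (F1*x1 + F2*x2)/F3
x3 = (225*0.7 + 254*0.4) / 479
x3 = 54.09%


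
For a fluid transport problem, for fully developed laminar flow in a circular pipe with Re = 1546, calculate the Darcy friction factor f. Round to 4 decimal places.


f = 64 / Re
f = 64 / 1546
f = 0.0414


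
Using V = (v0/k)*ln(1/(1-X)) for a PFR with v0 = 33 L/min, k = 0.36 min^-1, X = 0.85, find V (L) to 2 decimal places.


V = (v0/k) * ln(1/(1-X))
V = (33/0.36) * ln(1/(1-0.85))
V = 91.666667 * ln(6.666667)
V = 91.666667 * 1.89712
V = 173.90 L


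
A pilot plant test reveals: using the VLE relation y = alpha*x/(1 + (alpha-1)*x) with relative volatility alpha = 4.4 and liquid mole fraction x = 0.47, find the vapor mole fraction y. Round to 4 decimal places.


y = alpha*x / (1 + (alpha-1)*x)
y = 4.4*0.47 / (1 + (4.4-1)*0.47)
y = 2.068 / (1 + 1.598)
y = 2.068 / 2.598
y = 0.7960


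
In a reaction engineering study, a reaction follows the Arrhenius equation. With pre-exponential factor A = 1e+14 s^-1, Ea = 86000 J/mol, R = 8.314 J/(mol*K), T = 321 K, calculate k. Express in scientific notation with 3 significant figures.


k = A * exp(-Ea/(R*T))
k = 1e+14 * exp(-86000 / (8.314 * 321))
k = 1e+14 * exp(-32.224293)
k = 1.01e+00


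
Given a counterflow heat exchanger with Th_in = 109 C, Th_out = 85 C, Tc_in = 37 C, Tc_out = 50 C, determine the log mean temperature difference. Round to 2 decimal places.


dT1 = Th_in - Tc_out = 109 - 50 = 59
dT2 = Th_out - Tc_in = 85 - 37 = 48
LMTD = (dT1 - dT2) / ln(dT1/dT2)
LMTD = (59 - 48) / ln(59/48)
LMTD = 53.31 K


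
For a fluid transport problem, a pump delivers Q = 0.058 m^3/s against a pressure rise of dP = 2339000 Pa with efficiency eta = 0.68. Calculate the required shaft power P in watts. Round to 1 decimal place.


P = Q * dP / eta
P = 0.058 * 2339000 / 0.68
P = 135662.0 / 0.68
P = 199502.9 W


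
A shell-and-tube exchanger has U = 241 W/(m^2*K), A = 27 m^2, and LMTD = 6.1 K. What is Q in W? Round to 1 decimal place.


Q = U * A * LMTD
Q = 241 * 27 * 6.1
Q = 39692.7 W


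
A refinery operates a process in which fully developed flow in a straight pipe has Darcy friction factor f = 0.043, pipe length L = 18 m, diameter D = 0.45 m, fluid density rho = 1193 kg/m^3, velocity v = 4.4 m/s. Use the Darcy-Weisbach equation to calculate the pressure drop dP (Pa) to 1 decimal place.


dP = f * (L/D) * (rho*v^2/2)
dP = 0.043 * (18/0.45) * (1193*4.4^2/2)
L/D = 40.0
rho*v^2/2 = 1193*19.36/2 = 11548.24
dP = 0.043 * 40.0 * 11548.24
dP = 19863.0 Pa


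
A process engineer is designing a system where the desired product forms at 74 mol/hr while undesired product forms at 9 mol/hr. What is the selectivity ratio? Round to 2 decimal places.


S = desired product rate / undesired product rate
S = 74 / 9
S = 8.22


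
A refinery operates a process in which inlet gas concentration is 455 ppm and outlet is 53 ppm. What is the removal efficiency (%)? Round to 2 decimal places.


Efficiency = (G_in - G_out) / G_in * 100%
Efficiency = (455 - 53) / 455 * 100
Efficiency = 402 / 455 * 100
Efficiency = 88.35%


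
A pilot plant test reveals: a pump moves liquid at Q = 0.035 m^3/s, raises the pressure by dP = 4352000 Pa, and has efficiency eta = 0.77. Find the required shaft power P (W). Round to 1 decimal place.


P = Q * dP / eta
P = 0.035 * 4352000 / 0.77
P = 152320.0 / 0.77
P = 197818.2 W


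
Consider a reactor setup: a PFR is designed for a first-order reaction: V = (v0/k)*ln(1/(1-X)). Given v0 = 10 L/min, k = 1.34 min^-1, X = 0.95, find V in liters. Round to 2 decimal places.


V = (v0/k) * ln(1/(1-X))
V = (10/1.34) * ln(1/(1-0.95))
V = 7.462687 * ln(20.0)
V = 7.462687 * 2.995732
V = 22.36 L


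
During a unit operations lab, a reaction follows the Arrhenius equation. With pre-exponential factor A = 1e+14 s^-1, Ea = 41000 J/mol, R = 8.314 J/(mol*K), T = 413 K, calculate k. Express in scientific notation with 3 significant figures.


k = A * exp(-Ea/(R*T))
k = 1e+14 * exp(-41000 / (8.314 * 413))
k = 1e+14 * exp(-11.940535)
k = 6.52e+08


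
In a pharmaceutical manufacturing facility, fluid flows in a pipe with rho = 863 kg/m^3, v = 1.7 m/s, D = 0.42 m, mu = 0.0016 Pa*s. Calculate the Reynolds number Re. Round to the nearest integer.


Re = rho * v * D / mu
Re = 863 * 1.7 * 0.42 / 0.0016
Re = 616.182 / 0.0016
Re = 385114


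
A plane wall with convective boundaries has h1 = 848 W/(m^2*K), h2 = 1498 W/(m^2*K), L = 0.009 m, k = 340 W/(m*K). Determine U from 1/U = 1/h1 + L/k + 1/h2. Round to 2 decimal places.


1/U = 1/h1 + L/k + 1/h2
1/U = 1/848 + 0.009/340 + 1/1498
1/U = 0.0011792453 + 2.64706e-05 + 0.0006675567
1/U = 0.0018732726
U = 533.83 W/(m^2*K)


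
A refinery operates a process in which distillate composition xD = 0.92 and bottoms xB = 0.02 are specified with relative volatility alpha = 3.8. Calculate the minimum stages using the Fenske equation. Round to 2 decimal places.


N_min = ln((xD*(1-xB))/(xB*(1-xD))) / ln(alpha)
Numerator inside ln: 0.9016 / 0.0016 = 563.5
ln(563.5) = 6.334167
ln(alpha) = ln(3.8) = 1.335001
N_min = 6.334167 / 1.335001 = 4.74


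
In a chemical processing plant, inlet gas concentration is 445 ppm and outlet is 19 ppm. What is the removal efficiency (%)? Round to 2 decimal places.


Efficiency = (G_in - G_out) / G_in * 100%
Efficiency = (445 - 19) / 445 * 100
Efficiency = 426 / 445 * 100
Efficiency = 95.73%


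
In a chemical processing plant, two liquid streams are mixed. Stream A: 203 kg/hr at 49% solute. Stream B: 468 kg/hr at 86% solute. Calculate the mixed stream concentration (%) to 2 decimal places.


Mass balance on solute: F1*x1 + F2*x2 = F3*x3
F3 = F1 + F2 = 203 + 468 = 671 kg/hr
x3 = (F1*x1 + F2*x2)/F3
x3 = (203*0.49 + 468*0.86) / 671
x3 = 74.81%


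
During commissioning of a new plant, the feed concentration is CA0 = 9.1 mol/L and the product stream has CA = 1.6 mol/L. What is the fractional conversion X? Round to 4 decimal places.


X = (CA0 - CA) / CA0
X = (9.1 - 1.6) / 9.1
X = 7.5 / 9.1
X = 0.8242


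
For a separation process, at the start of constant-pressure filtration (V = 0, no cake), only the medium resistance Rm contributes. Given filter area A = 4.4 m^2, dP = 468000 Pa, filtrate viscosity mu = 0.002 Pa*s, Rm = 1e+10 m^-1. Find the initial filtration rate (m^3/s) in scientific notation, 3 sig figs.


rate = A * dP / (mu * Rm)
rate = 4.4 * 468000 / (0.002 * 1e+10)
rate = 2059200.0 / 2.000e+07
rate = 1.03e-01 m^3/s
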